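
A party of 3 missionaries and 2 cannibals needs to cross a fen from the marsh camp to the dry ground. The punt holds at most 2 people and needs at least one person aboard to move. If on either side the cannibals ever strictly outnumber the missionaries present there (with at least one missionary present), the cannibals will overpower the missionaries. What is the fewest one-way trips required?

Counting alone: each trip to the dry ground takes at most 2 across and each return brings at least 1 back, so after t trips out (and t−1 returns) at most 2t − (t−1) of the 5 are across; that first reaches 5 at t = 4, so at least 7 crossings are needed.
The plan below uses exactly 7 crossings, so it is optimal:
1. 2 cannibals → the dry ground.  (the marsh camp: 3M 0C; the dry ground: 0M 2C)
2. 1 cannibal ← the marsh camp.  (the marsh camp: 3M 1C; the dry ground: 0M 1C)
3. 2 missionaries → the dry ground.  (the marsh camp: 1M 1C; the dry ground: 2M 1C)
4. 1 missionary ← the marsh camp.  (the marsh camp: 2M 1C; the dry ground: 1M 1C)
5. 1 missionary and 1 cannibal → the dry ground.  (the marsh camp: 1M 0C; the dry ground: 2M 2C)
6. 1 cannibal ← the marsh camp.  (the marsh camp: 1M 1C; the dry ground: 2M 1C)
7. 1 missionary and 1 cannibal → the dry ground.  (the marsh camp: 0M 0C; the dry ground: 3M 2C)

7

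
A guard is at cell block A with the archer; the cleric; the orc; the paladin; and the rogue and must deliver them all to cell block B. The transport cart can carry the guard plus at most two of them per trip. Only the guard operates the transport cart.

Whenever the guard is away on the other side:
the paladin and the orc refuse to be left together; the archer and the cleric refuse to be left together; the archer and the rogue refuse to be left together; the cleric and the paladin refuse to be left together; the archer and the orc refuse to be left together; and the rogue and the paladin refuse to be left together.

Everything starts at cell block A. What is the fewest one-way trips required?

Counting alone: the guard can take at most 2 across per trip to cell block B, so moving all 5 needs at least 3 loaded trips out, with a return between consecutive ones — at least 5 crossings.
The safety rule pushes this higher. Following every safe sequence of crossings, the most of the 5 that can be at cell block B as the transport cart arrives there on crossing 5 is 4 — never all 5.
So no plan with fewer than 7 crossings exists, and this one achieves 7:
1. Guard goes to cell block B with the archer and the paladin.
2. Guard goes back to cell block A alone.
3. Guard goes to cell block B with the cleric.
4. Guard goes back to cell block A with the archer and the paladin.
5. Guard goes to cell block B with the orc and the rogue.
6. Guard goes back to cell block A alone.
7. Guard goes to cell block B with the archer and the paladin.

7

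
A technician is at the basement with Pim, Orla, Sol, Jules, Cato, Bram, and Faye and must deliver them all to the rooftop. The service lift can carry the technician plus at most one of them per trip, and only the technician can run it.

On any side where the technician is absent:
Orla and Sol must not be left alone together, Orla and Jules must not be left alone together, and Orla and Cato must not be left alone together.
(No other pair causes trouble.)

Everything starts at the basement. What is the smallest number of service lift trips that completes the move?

impossible

Following every safe sequence of crossings from the start, the most of the 7 that can be at the rooftop as the service lift arrives there on crossings 1, 3, 5, 7, 9 is 1, 2, 3, 4, 5 respectively; the best ever achieved is 5 of 7.
From crossing 11 on, no configuration arises that was not already reachable earlier: only 72 distinct safe configurations (who is on which side, and where the service lift is) can ever be reached, none of them has everyone across, and every continuation just revisits them. So no valid plan exists.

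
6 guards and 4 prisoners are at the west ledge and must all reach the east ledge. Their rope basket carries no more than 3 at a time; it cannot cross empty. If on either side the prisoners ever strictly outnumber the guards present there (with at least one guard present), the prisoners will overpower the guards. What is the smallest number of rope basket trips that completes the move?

Counting alone: each trip to the east ledge takes at most 3 across and each return brings at least 1 back, so after t trips out (and t−1 returns) at most 3t − (t−1) of the 10 are across; that first reaches 10 at t = 5, so at least 9 crossings are needed.
The plan below uses exactly 9 crossings, so it is optimal:
1. 2 prisoners → the east ledge.  (the west ledge: 6G 2P; the east ledge: 0G 2P)
2. 1 prisoner ← the west ledge.  (the west ledge: 6G 3P; the east ledge: 0G 1P)
3. 3 prisoners → the east ledge.  (the west ledge: 6G 0P; the east ledge: 0G 4P)
4. 1 prisoner ← the west ledge.  (the west ledge: 6G 1P; the east ledge: 0G 3P)
5. 3 guards → the east ledge.  (the west ledge: 3G 1P; the east ledge: 3G 3P)
6. 1 prisoner ← the west ledge.  (the west ledge: 3G 2P; the east ledge: 3G 2P)
7. 1 guard and 2 prisoners → the east ledge.  (the west ledge: 2G 0P; the east ledge: 4G 4P)
8. 1 prisoner ← the west ledge.  (the west ledge: 2G 1P; the east ledge: 4G 3P)
9. 2 guards and 1 prisoner → the east ledge.  (the west ledge: 0G 0P; the east ledge: 6G 4P)

9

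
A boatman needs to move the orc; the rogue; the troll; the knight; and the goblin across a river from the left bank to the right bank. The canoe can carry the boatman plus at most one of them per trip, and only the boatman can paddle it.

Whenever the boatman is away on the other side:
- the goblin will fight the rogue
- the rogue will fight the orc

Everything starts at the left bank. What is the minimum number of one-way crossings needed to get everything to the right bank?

Counting alone: the boatman can take at most 1 across per trip to the right bank, so moving all 5 needs at least 5 loaded trips out, with a return between consecutive ones — at least 9 crossings.
The safety rule pushes this higher. Following every safe sequence of crossings, the most of the 5 that can be at the right bank as the canoe arrives there on crossing 9 is 4 — never all 5.
So no plan with fewer than 11 crossings exists, and this one achieves 11:
1. Boatman goes to the right bank with the rogue.  [the left bank: the goblin, the knight, the orc, the troll | the right bank: the rogue]
2. Boatman goes back to the left bank alone.  [the left bank: the goblin, the knight, the orc, the troll | the right bank: the rogue]
3. Boatman goes to the right bank with the orc.  [the left bank: the goblin, the knight, the troll | the right bank: the orc, the rogue]
4. Boatman goes back to the left bank with the rogue.  [the left bank: the goblin, the knight, the rogue, the troll | the right bank: the orc]
5. Boatman goes to the right bank with the goblin.  [the left bank: the knight, the rogue, the troll | the right bank: the goblin, the orc]
6. Boatman goes back to the left bank alone.  [the left bank: the knight, the rogue, the troll | the right bank: the goblin, the orc]
7. Boatman goes to the right bank with the troll.  [the left bank: the knight, the rogue | the right bank: the goblin, the orc, the troll]
8. Boatman goes back to the left bank alone.  [the left bank: the knight, the rogue | the right bank: the goblin, the orc, the troll]
9. Boatman goes to the right bank with the knight.  [the left bank: the rogue | the right bank: the goblin, the knight, the orc, the troll]
10. Boatman goes back to the left bank alone.  [the left bank: the rogue | the right bank: the goblin, the knight, the orc, the troll]
11. Boatman goes to the right bank with the rogue.  [the left bank: — | the right bank: the goblin, the knight, the orc, the rogue, the troll]

11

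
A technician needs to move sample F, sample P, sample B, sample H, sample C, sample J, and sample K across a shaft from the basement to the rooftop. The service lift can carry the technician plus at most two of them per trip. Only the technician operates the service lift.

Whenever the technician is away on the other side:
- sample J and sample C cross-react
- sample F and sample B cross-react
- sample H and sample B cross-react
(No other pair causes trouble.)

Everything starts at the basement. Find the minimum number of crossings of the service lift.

Counting alone: the technician can take at most 2 across per trip to the rooftop, so moving all 7 needs at least 4 loaded trips out, with a return between consecutive ones — at least 7 crossings.
The plan below uses exactly 7 crossings, so it is optimal:
1. Technician goes to the rooftop with sample B and sample C.  [the basement: sample F, sample H, sample J, sample K, sample P | the rooftop: sample B, sample C]
2. Technician goes back to the basement alone.  [the basement: sample F, sample H, sample J, sample K, sample P | the rooftop: sample B, sample C]
3. Technician goes to the rooftop with sample F and sample P.  [the basement: sample H, sample J, sample K | the rooftop: sample B, sample C, sample F, sample P]
4. Technician goes back to the basement with sample B.  [the basement: sample B, sample H, sample J, sample K | the rooftop: sample C, sample F, sample P]
5. Technician goes to the rooftop with sample H and sample K.  [the basement: sample B, sample J | the rooftop: sample C, sample F, sample H, sample K, sample P]
6. Technician goes back to the basement alone.  [the basement: sample B, sample J | the rooftop: sample C, sample F, sample H, sample K, sample P]
7. Technician goes to the rooftop with sample B and sample J.  [the basement: — | the rooftop: sample B, sample C, sample F, sample H, sample J, sample K, sample P]

7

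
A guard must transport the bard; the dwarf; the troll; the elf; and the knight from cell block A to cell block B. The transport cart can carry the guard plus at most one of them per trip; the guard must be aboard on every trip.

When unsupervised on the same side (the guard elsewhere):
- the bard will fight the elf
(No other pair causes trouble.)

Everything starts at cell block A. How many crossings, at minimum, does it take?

9

Counting alone: the guard can take at most 1 across per trip to cell block B, so moving all 5 needs at least 5 loaded trips out, with a return between consecutive ones — at least 9 crossings.
The plan below uses exactly 9 crossings, so it is optimal:
1. Guard goes to cell block B with the bard.
2. Guard goes back to cell block A alone.
3. Guard goes to cell block B with the dwarf.
4. Guard goes back to cell block A alone.
5. Guard goes to cell block B with the troll.
6. Guard goes back to cell block A alone.
7. Guard goes to cell block B with the knight.
8. Guard goes back to cell block A alone.
9. Guard goes to cell block B with the elf.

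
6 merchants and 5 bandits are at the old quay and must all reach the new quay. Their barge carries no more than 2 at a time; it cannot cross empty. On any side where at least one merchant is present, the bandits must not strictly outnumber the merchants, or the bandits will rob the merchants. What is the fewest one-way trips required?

Counting alone: each trip to the new quay takes at most 2 across and each return brings at least 1 back, so after t trips out (and t−1 returns) at most 2t − (t−1) of the 11 are across; that first reaches 11 at t = 10, so at least 19 crossings are needed.
The plan below uses exactly 19 crossings, so it is optimal:
1. 2 bandits → the new quay.  (the old quay: 6M 3B; the new quay: 0M 2B)
2. 1 bandit ← the old quay.  (the old quay: 6M 4B; the new quay: 0M 1B)
3. 2 bandits → the new quay.  (the old quay: 6M 2B; the new quay: 0M 3B)
4. 1 bandit ← the old quay.  (the old quay: 6M 3B; the new quay: 0M 2B)
5. 2 merchants → the new quay.  (the old quay: 4M 3B; the new quay: 2M 2B)
6. 1 bandit ← the old quay.  (the old quay: 4M 4B; the new quay: 2M 1B)
7. 1 merchant and 1 bandit → the new quay.  (the old quay: 3M 3B; the new quay: 3M 2B)
8. 1 merchant ← the old quay.  (the old quay: 4M 3B; the new quay: 2M 2B)
9. 1 merchant and 1 bandit → the new quay.  (the old quay: 3M 2B; the new quay: 3M 3B)
10. 1 bandit ← the old quay.  (the old quay: 3M 3B; the new quay: 3M 2B)
11. 1 merchant and 1 bandit → the new quay.  (the old quay: 2M 2B; the new quay: 4M 3B)
12. 1 merchant ← the old quay.  (the old quay: 3M 2B; the new quay: 3M 3B)
13. 1 merchant and 1 bandit → the new quay.  (the old quay: 2M 1B; the new quay: 4M 4B)
14. 1 bandit ← the old quay.  (the old quay: 2M 2B; the new quay: 4M 3B)
15. 1 merchant and 1 bandit → the new quay.  (the old quay: 1M 1B; the new quay: 5M 4B)
16. 1 merchant ← the old quay.  (the old quay: 2M 1B; the new quay: 4M 4B)
17. 1 merchant and 1 bandit → the new quay.  (the old quay: 1M 0B; the new quay: 5M 5B)
18. 1 bandit ← the old quay.  (the old quay: 1M 1B; the new quay: 5M 4B)
19. 1 merchant and 1 bandit → the new quay.  (the old quay: 0M 0B; the new quay: 6M 5B)

19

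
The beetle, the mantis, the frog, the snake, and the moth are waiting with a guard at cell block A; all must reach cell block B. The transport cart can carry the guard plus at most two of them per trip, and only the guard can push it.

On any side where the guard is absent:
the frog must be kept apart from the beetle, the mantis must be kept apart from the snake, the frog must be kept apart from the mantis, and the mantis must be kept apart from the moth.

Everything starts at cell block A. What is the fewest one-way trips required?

Counting alone: the guard can take at most 2 across per trip to cell block B, so moving all 5 needs at least 3 loaded trips out, with a return between consecutive ones — at least 5 crossings.
The plan below uses exactly 5 crossings, so it is optimal:
1. Guard goes to cell block B with the beetle and the mantis.  [cell block A: the frog, the moth, the snake | cell block B: the beetle, the mantis]
2. Guard goes back to cell block A alone.  [cell block A: the frog, the moth, the snake | cell block B: the beetle, the mantis]
3. Guard goes to cell block B with the moth and the snake.  [cell block A: the frog | cell block B: the beetle, the mantis, the moth, the snake]
4. Guard goes back to cell block A with the mantis.  [cell block A: the frog, the mantis | cell block B: the beetle, the moth, the snake]
5. Guard goes to cell block B with the frog and the mantis.  [cell block A: — | cell block B: the beetle, the frog, the mantis, the moth, the snake]

5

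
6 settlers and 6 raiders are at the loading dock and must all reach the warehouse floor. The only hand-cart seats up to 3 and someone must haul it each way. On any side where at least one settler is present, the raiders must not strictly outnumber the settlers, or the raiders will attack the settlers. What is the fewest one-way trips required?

Following every safe sequence of crossings from the start, the most of the 12 that can be at the warehouse floor as the hand-cart arrives there on crossings 1, 3, 5 is 3, 5, 6 respectively; the best ever achieved is 6 of 12.
From crossing 7 on, no configuration arises that was not already reachable earlier: only 17 distinct safe configurations (who is on which side, and where the hand-cart is) can ever be reached, none of them has everyone across, and every continuation just revisits them. They are: 0 settlers + 0 raiders across (hand-cart back at the start); 0 settlers + 1 raider across (hand-cart there); 0 settlers + 1 raider across (hand-cart back at the start); 0 settlers + 2 raiders across (hand-cart there); 0 settlers + 2 raiders across (hand-cart back at the start); 0 settlers + 3 raiders across (hand-cart there); 0 settlers + 3 raiders across (hand-cart back at the start); 0 settlers + 4 raiders across (hand-cart there); 0 settlers + 4 raiders across (hand-cart back at the start); 0 settlers + 5 raiders across (hand-cart there); 0 settlers + 5 raiders across (hand-cart back at the start); 0 settlers + 6 raiders across (hand-cart there); 1 settler + 1 raider across (hand-cart there); 1 settler + 1 raider across (hand-cart back at the start); 2 settlers + 2 raiders across (hand-cart there); 2 settlers + 2 raiders across (hand-cart back at the start); 3 settlers + 3 raiders across (hand-cart there). So no valid plan exists.

impossible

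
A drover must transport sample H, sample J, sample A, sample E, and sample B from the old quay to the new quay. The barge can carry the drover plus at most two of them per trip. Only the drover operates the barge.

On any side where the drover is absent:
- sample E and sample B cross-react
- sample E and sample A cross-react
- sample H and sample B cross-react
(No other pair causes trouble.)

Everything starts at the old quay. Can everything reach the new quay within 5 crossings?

Yes — this plan uses 5 crossings (≤ 5):
1. Drover goes to the new quay with sample E and sample H.
2. Drover goes back to the old quay alone.
3. Drover goes to the new quay with sample J.
4. Drover goes back to the old quay alone.
5. Drover goes to the new quay with sample A and sample B.

Yes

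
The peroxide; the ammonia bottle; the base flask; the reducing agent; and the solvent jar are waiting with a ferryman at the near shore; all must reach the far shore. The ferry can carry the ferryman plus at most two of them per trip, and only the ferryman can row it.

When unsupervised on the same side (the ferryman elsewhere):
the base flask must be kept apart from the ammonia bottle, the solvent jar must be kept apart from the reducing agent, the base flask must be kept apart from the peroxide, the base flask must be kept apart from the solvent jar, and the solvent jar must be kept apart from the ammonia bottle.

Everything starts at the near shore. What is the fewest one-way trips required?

Counting alone: the ferryman can take at most 2 across per trip to the far shore, so moving all 5 needs at least 3 loaded trips out, with a return between consecutive ones — at least 5 crossings.
The safety rule pushes this higher. Following every safe sequence of crossings, the most of the 5 that can be at the far shore as the ferry arrives there on crossing 5 is 4 — never all 5.
So no plan with fewer than 7 crossings exists, and this one achieves 7:
1. Ferryman goes to the far shore with the base flask and the solvent jar.  [the near shore: the ammonia bottle, the peroxide, the reducing agent | the far shore: the base flask, the solvent jar]
2. Ferryman goes back to the near shore with the base flask.  [the near shore: the ammonia bottle, the base flask, the peroxide, the reducing agent | the far shore: the solvent jar]
3. Ferryman goes to the far shore with the ammonia bottle and the peroxide.  [the near shore: the base flask, the reducing agent | the far shore: the ammonia bottle, the peroxide, the solvent jar]
4. Ferryman goes back to the near shore with the ammonia bottle.  [the near shore: the ammonia bottle, the base flask, the reducing agent | the far shore: the peroxide, the solvent jar]
5. Ferryman goes to the far shore with the ammonia bottle and the reducing agent.  [the near shore: the base flask | the far shore: the ammonia bottle, the peroxide, the reducing agent, the solvent jar]
6. Ferryman goes back to the near shore with the solvent jar.  [the near shore: the base flask, the solvent jar | the far shore: the ammonia bottle, the peroxide, the reducing agent]
7. Ferryman goes to the far shore with the base flask and the solvent jar.  [the near shore: — | the far shore: the ammonia bottle, the base flask, the peroxide, the reducing agent, the solvent jar]

7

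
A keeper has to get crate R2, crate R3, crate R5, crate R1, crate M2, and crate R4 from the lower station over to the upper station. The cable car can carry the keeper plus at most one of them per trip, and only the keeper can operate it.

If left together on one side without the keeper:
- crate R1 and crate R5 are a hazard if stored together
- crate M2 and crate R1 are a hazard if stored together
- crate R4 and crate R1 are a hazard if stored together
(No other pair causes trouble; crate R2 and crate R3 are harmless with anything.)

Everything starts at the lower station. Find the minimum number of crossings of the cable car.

impossible

Following every safe sequence of crossings from the start, the most of the 6 that can be at the upper station as the cable car arrives there on crossings 1, 3, 5, 7 is 1, 2, 3, 4 respectively; the best ever achieved is 4 of 6.
From crossing 9 on, no configuration arises that was not already reachable earlier: only 36 distinct safe configurations (who is on which side, and where the cable car is) can ever be reached, none of them has everyone across, and every continuation just revisits them. So no valid plan exists.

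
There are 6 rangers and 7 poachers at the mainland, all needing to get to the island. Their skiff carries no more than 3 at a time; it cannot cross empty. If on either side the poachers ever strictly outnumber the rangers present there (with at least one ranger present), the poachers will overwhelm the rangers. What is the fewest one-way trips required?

The poachers already outnumber the rangers at the mainland before anyone moves, so the starting position itself is disallowed.

impossible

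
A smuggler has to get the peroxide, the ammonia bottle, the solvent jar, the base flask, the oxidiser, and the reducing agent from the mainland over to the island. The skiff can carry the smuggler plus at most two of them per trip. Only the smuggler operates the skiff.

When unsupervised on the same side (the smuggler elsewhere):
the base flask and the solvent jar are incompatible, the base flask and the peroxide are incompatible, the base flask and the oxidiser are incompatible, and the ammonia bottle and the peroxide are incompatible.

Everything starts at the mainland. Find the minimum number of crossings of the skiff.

7

Counting alone: the smuggler can take at most 2 across per trip to the island, so moving all 6 needs at least 3 loaded trips out, with a return between consecutive ones — at least 5 crossings.
The safety rule pushes this higher. Following every safe sequence of crossings, the most of the 6 that can be at the island as the skiff arrives there on crossing 5 is 5 — never all 6.
So no plan with fewer than 7 crossings exists, and this one achieves 7:
1. Smuggler goes to the island with the base flask and the peroxide.  [the mainland: the ammonia bottle, the oxidiser, the reducing agent, the solvent jar | the island: the base flask, the peroxide]
2. Smuggler goes back to the mainland with the peroxide.  [the mainland: the ammonia bottle, the oxidiser, the peroxide, the reducing agent, the solvent jar | the island: the base flask]
3. Smuggler goes to the island with the peroxide and the solvent jar.  [the mainland: the ammonia bottle, the oxidiser, the reducing agent | the island: the base flask, the peroxide, the solvent jar]
4. Smuggler goes back to the mainland with the base flask.  [the mainland: the ammonia bottle, the base flask, the oxidiser, the reducing agent | the island: the peroxide, the solvent jar]
5. Smuggler goes to the island with the oxidiser and the reducing agent.  [the mainland: the ammonia bottle, the base flask | the island: the oxidiser, the peroxide, the reducing agent, the solvent jar]
6. Smuggler goes back to the mainland alone.  [the mainland: the ammonia bottle, the base flask | the island: the oxidiser, the peroxide, the reducing agent, the solvent jar]
7. Smuggler goes to the island with the ammonia bottle and the base flask.  [the mainland: — | the island: the ammonia bottle, the base flask, the oxidiser, the peroxide, the reducing agent, the solvent jar]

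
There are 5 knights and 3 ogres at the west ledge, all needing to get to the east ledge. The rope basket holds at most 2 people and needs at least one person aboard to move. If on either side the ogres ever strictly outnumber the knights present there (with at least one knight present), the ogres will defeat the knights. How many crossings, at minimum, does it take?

13

Counting alone: each trip to the east ledge takes at most 2 across and each return brings at least 1 back, so after t trips out (and t−1 returns) at most 2t − (t−1) of the 8 are across; that first reaches 8 at t = 7, so at least 13 crossings are needed.
The plan below uses exactly 13 crossings, so it is optimal:
1. 2 ogres → the east ledge.  (the west ledge: 5K 1O; the east ledge: 0K 2O)
2. 1 ogre ← the west ledge.  (the west ledge: 5K 2O; the east ledge: 0K 1O)
3. 2 ogres → the east ledge.  (the west ledge: 5K 0O; the east ledge: 0K 3O)
4. 1 ogre ← the west ledge.  (the west ledge: 5K 1O; the east ledge: 0K 2O)
5. 2 knights → the east ledge.  (the west ledge: 3K 1O; the east ledge: 2K 2O)
6. 1 ogre ← the west ledge.  (the west ledge: 3K 2O; the east ledge: 2K 1O)
7. 1 knight and 1 ogre → the east ledge.  (the west ledge: 2K 1O; the east ledge: 3K 2O)
8. 1 ogre ← the west ledge.  (the west ledge: 2K 2O; the east ledge: 3K 1O)
9. 2 ogres → the east ledge.  (the west ledge: 2K 0O; the east ledge: 3K 3O)
10. 1 ogre ← the west ledge.  (the west ledge: 2K 1O; the east ledge: 3K 2O)
11. 1 knight and 1 ogre → the east ledge.  (the west ledge: 1K 0O; the east ledge: 4K 3O)
12. 1 ogre ← the west ledge.  (the west ledge: 1K 1O; the east ledge: 4K 2O)
13. 1 knight and 1 ogre → the east ledge.  (the west ledge: 0K 0O; the east ledge: 5K 3O)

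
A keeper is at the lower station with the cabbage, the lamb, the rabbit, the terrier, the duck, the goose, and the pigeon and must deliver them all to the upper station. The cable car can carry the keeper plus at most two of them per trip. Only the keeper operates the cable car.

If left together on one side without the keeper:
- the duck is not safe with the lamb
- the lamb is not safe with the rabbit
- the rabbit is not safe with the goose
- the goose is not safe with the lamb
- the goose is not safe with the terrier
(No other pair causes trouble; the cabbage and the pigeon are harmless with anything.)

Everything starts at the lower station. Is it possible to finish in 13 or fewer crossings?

Yes

Yes — this plan uses 11 crossings (≤ 13):
1. Keeper goes to the upper station with the goose and the lamb.  [the lower station: the cabbage, the duck, the pigeon, the rabbit, the terrier | the upper station: the goose, the lamb]
2. Keeper goes back to the lower station with the lamb.  [the lower station: the cabbage, the duck, the lamb, the pigeon, the rabbit, the terrier | the upper station: the goose]
3. Keeper goes to the upper station with the cabbage and the lamb.  [the lower station: the duck, the pigeon, the rabbit, the terrier | the upper station: the cabbage, the goose, the lamb]
4. Keeper goes back to the lower station with the lamb.  [the lower station: the duck, the lamb, the pigeon, the rabbit, the terrier | the upper station: the cabbage, the goose]
5. Keeper goes to the upper station with the lamb and the terrier.  [the lower station: the duck, the pigeon, the rabbit | the upper station: the cabbage, the goose, the lamb, the terrier]
6. Keeper goes back to the lower station with the goose.  [the lower station: the duck, the goose, the pigeon, the rabbit | the upper station: the cabbage, the lamb, the terrier]
7. Keeper goes to the upper station with the duck and the rabbit.  [the lower station: the goose, the pigeon | the upper station: the cabbage, the duck, the lamb, the rabbit, the terrier]
8. Keeper goes back to the lower station with the lamb.  [the lower station: the goose, the lamb, the pigeon | the upper station: the cabbage, the duck, the rabbit, the terrier]
9. Keeper goes to the upper station with the lamb and the pigeon.  [the lower station: the goose | the upper station: the cabbage, the duck, the lamb, the pigeon, the rabbit, the terrier]
10. Keeper goes back to the lower station with the lamb.  [the lower station: the goose, the lamb | the upper station: the cabbage, the duck, the pigeon, the rabbit, the terrier]
11. Keeper goes to the upper station with the goose and the lamb.  [the lower station: — | the upper station: the cabbage, the duck, the goose, the lamb, the pigeon, the rabbit, the terrier]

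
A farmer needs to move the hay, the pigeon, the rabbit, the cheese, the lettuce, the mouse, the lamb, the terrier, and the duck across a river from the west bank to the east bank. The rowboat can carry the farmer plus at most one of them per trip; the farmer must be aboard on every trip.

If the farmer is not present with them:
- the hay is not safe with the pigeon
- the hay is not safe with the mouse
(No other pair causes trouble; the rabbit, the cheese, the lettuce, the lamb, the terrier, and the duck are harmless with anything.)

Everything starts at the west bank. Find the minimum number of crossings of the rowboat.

19

Counting alone: the farmer can take at most 1 across per trip to the east bank, so moving all 9 needs at least 9 loaded trips out, with a return between consecutive ones — at least 17 crossings.
The safety rule pushes this higher. Following every safe sequence of crossings, the most of the 9 that can be at the east bank as the rowboat arrives there on crossing 17 is 8 — never all 9.
So no plan with fewer than 19 crossings exists, and this one achieves 19:
1. Farmer goes to the east bank with the hay.  [the west bank: the cheese, the duck, the lamb, the lettuce, the mouse, the pigeon, the rabbit, the terrier | the east bank: the hay]
2. Farmer goes back to the west bank alone.  [the west bank: the cheese, the duck, the lamb, the lettuce, the mouse, the pigeon, the rabbit, the terrier | the east bank: the hay]
3. Farmer goes to the east bank with the pigeon.  [the west bank: the cheese, the duck, the lamb, the lettuce, the mouse, the rabbit, the terrier | the east bank: the hay, the pigeon]
4. Farmer goes back to the west bank with the hay.  [the west bank: the cheese, the duck, the hay, the lamb, the lettuce, the mouse, the rabbit, the terrier | the east bank: the pigeon]
5. Farmer goes to the east bank with the mouse.  [the west bank: the cheese, the duck, the hay, the lamb, the lettuce, the rabbit, the terrier | the east bank: the mouse, the pigeon]
6. Farmer goes back to the west bank alone.  [the west bank: the cheese, the duck, the hay, the lamb, the lettuce, the rabbit, the terrier | the east bank: the mouse, the pigeon]
7. Farmer goes to the east bank with the rabbit.  [the west bank: the cheese, the duck, the hay, the lamb, the lettuce, the terrier | the east bank: the mouse, the pigeon, the rabbit]
8. Farmer goes back to the west bank alone.  [the west bank: the cheese, the duck, the hay, the lamb, the lettuce, the terrier | the east bank: the mouse, the pigeon, the rabbit]
9. Farmer goes to the east bank with the cheese.  [the west bank: the duck, the hay, the lamb, the lettuce, the terrier | the east bank: the cheese, the mouse, the pigeon, the rabbit]
10. Farmer goes back to the west bank alone.  [the west bank: the duck, the hay, the lamb, the lettuce, the terrier | the east bank: the cheese, the mouse, the pigeon, the rabbit]
11. Farmer goes to the east bank with the lettuce.  [the west bank: the duck, the hay, the lamb, the terrier | the east bank: the cheese, the lettuce, the mouse, the pigeon, the rabbit]
12. Farmer goes back to the west bank alone.  [the west bank: the duck, the hay, the lamb, the terrier | the east bank: the cheese, the lettuce, the mouse, the pigeon, the rabbit]
13. Farmer goes to the east bank with the lamb.  [the west bank: the duck, the hay, the terrier | the east bank: the cheese, the lamb, the lettuce, the mouse, the pigeon, the rabbit]
14. Farmer goes back to the west bank alone.  [the west bank: the duck, the hay, the terrier | the east bank: the cheese, the lamb, the lettuce, the mouse, the pigeon, the rabbit]
15. Farmer goes to the east bank with the terrier.  [the west bank: the duck, the hay | the east bank: the cheese, the lamb, the lettuce, the mouse, the pigeon, the rabbit, the terrier]
16. Farmer goes back to the west bank alone.  [the west bank: the duck, the hay | the east bank: the cheese, the lamb, the lettuce, the mouse, the pigeon, the rabbit, the terrier]
17. Farmer goes to the east bank with the duck.  [the west bank: the hay | the east bank: the cheese, the duck, the lamb, the lettuce, the mouse, the pigeon, the rabbit, the terrier]
18. Farmer goes back to the west bank alone.  [the west bank: the hay | the east bank: the cheese, the duck, the lamb, the lettuce, the mouse, the pigeon, the rabbit, the terrier]
19. Farmer goes to the east bank with the hay.  [the west bank: — | the east bank: the cheese, the duck, the hay, the lamb, the lettuce, the mouse, the pigeon, the rabbit, the terrier]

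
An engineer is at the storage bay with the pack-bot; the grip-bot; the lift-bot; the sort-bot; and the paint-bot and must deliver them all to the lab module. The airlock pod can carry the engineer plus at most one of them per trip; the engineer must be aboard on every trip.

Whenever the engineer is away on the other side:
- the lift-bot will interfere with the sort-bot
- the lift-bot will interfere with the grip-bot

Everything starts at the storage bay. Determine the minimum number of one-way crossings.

11

Counting alone: the engineer can take at most 1 across per trip to the lab module, so moving all 5 needs at least 5 loaded trips out, with a return between consecutive ones — at least 9 crossings.
The safety rule pushes this higher. Following every safe sequence of crossings, the most of the 5 that can be at the lab module as the airlock pod arrives there on crossing 9 is 4 — never all 5.
So no plan with fewer than 11 crossings exists, and this one achieves 11:
1. Engineer goes to the lab module with the lift-bot.
2. Engineer goes back to the storage bay alone.
3. Engineer goes to the lab module with the pack-bot.
4. Engineer goes back to the storage bay alone.
5. Engineer goes to the lab module with the grip-bot.
6. Engineer goes back to the storage bay with the lift-bot.
7. Engineer goes to the lab module with the sort-bot.
8. Engineer goes back to the storage bay alone.
9. Engineer goes to the lab module with the paint-bot.
10. Engineer goes back to the storage bay alone.
11. Engineer goes to the lab module with the lift-bot.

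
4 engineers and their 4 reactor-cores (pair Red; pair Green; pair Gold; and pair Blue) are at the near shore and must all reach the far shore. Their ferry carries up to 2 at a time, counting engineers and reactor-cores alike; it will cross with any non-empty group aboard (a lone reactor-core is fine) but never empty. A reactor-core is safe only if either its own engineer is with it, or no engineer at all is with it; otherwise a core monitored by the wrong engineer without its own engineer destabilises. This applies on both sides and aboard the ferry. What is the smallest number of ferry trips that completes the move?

impossible

Following every safe sequence of crossings from the start, the most of the 8 that can be at the far shore as the ferry arrives there on crossings 1, 3, 5 is 2, 3, 4 respectively; the best ever achieved is 4 of 8.
From crossing 7 on, no configuration arises that was not already reachable earlier: only 44 distinct safe configurations (who is on which side, and where the ferry is) can ever be reached, none of them has everyone across, and every continuation just revisits them. So no valid plan exists.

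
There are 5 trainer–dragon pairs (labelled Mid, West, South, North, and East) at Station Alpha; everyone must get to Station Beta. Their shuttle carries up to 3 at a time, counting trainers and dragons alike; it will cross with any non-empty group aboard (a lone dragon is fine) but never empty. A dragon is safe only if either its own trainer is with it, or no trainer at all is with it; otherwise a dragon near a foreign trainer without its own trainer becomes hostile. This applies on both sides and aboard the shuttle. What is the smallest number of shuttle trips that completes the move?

Counting alone: each trip to Station Beta takes at most 3 across and each return brings at least 1 back, so after t trips out (and t−1 returns) at most 3t − (t−1) of the 10 are across; that first reaches 10 at t = 5, so at least 9 crossings are needed.
The safety rule pushes this higher. Following every safe sequence of crossings, the most of the 10 that can be at Station Beta as the shuttle arrives there on crossing 9 is 9 — never all 10.
So no plan with fewer than 11 crossings exists, and this one achieves 11:
1. dragon Mid and trainer Mid cross → Station Beta.
2. trainer Mid crosses ← Station Alpha.
3. dragon North, dragon South, and dragon West cross → Station Beta.
4. dragon Mid crosses ← Station Alpha.
5. trainer North, trainer South, and trainer West cross → Station Beta.
6. dragon West and trainer West cross ← Station Alpha.
7. trainer East, trainer Mid, and trainer West cross → Station Beta.
8. dragon South crosses ← Station Alpha.
9. dragon Mid and dragon West cross → Station Beta.
10. dragon Mid crosses ← Station Alpha.
11. dragon East, dragon Mid, and dragon South cross → Station Beta.

11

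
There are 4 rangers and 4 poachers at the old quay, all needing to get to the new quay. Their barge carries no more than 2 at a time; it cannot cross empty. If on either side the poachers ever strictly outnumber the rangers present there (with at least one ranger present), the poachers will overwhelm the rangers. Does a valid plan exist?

No

Following every safe sequence of crossings from the start, the most of the 8 that can be at the new quay as the barge arrives there on crossings 1, 3, 5 is 2, 3, 4 respectively; the best ever achieved is 4 of 8.
From crossing 7 on, no configuration arises that was not already reachable earlier: only 11 distinct safe configurations (who is on which side, and where the barge is) can ever be reached, none of them has everyone across, and every continuation just revisits them. They are: 0 rangers + 0 poachers across (barge back at the start); 0 rangers + 1 poacher across (barge there); 0 rangers + 1 poacher across (barge back at the start); 0 rangers + 2 poachers across (barge there); 0 rangers + 2 poachers across (barge back at the start); 0 rangers + 3 poachers across (barge there); 0 rangers + 3 poachers across (barge back at the start); 0 rangers + 4 poachers across (barge there); 1 ranger + 1 poacher across (barge there); 1 ranger + 1 poacher across (barge back at the start); 2 rangers + 2 poachers across (barge there). So no valid plan exists.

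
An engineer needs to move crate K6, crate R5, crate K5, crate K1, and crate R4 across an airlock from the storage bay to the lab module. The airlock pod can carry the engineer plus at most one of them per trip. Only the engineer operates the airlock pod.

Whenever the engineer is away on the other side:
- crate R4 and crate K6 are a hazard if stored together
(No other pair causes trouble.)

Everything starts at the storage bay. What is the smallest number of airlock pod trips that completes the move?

Counting alone: the engineer can take at most 1 across per trip to the lab module, so moving all 5 needs at least 5 loaded trips out, with a return between consecutive ones — at least 9 crossings.
The plan below uses exactly 9 crossings, so it is optimal:
1. Engineer goes to the lab module with crate K6.  [the storage bay: crate K1, crate K5, crate R4, crate R5 | the lab module: crate K6]
2. Engineer goes back to the storage bay alone.  [the storage bay: crate K1, crate K5, crate R4, crate R5 | the lab module: crate K6]
3. Engineer goes to the lab module with crate R5.  [the storage bay: crate K1, crate K5, crate R4 | the lab module: crate K6, crate R5]
4. Engineer goes back to the storage bay alone.  [the storage bay: crate K1, crate K5, crate R4 | the lab module: crate K6, crate R5]
5. Engineer goes to the lab module with crate K5.  [the storage bay: crate K1, crate R4 | the lab module: crate K5, crate K6, crate R5]
6. Engineer goes back to the storage bay alone.  [the storage bay: crate K1, crate R4 | the lab module: crate K5, crate K6, crate R5]
7. Engineer goes to the lab module with crate K1.  [the storage bay: crate R4 | the lab module: crate K1, crate K5, crate K6, crate R5]
8. Engineer goes back to the storage bay alone.  [the storage bay: crate R4 | the lab module: crate K1, crate K5, crate K6, crate R5]
9. Engineer goes to the lab module with crate R4.  [the storage bay: — | the lab module: crate K1, crate K5, crate K6, crate R4, crate R5]

9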